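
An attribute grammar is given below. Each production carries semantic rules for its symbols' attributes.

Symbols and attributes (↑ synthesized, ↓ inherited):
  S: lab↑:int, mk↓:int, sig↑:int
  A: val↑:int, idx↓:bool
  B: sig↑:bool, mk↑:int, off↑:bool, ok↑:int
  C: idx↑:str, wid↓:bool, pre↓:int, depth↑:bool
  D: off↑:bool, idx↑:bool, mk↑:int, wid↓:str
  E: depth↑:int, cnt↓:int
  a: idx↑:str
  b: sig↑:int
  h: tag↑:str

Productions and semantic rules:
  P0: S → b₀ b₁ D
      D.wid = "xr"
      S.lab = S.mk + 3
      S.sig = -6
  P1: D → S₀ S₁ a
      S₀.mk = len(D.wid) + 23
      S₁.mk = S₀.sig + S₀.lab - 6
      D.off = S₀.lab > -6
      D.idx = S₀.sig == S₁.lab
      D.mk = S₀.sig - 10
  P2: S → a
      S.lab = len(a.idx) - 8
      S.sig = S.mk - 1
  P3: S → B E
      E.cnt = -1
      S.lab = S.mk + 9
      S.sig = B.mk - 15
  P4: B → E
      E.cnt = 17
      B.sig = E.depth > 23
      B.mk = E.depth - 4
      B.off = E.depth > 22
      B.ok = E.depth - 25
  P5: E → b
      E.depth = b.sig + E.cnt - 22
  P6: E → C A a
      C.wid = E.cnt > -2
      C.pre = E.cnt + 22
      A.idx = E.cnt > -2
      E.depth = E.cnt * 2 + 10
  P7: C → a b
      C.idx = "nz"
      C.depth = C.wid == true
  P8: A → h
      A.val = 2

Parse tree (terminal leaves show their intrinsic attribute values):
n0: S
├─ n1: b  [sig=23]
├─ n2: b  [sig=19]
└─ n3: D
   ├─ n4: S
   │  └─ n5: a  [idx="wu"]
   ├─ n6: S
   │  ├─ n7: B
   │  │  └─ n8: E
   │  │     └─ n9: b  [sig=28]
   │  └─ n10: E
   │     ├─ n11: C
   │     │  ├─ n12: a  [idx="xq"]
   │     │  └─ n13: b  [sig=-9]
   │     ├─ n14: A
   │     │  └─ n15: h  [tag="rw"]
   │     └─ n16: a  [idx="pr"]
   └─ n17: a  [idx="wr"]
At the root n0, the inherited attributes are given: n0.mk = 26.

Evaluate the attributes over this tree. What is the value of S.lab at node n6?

1. n0.mk = 26  [given at root]
2. n1.sig = 23  [terminal]
3. n2.sig = 19  [terminal]
4. n3.wid = "xr"  ["xr"]
5. n4.mk = 25  [len(D.wid) + 23]
6. n5.idx = "wu"  [terminal]
7. n4.lab = -6  [len(a.idx) - 8]
8. n4.sig = 24  [S.mk - 1]
9. n6.mk = 12  [S₀.sig + S₀.lab - 6]
10. n8.cnt = 17  [17]
11. n9.sig = 28  [terminal]
12. n8.depth = 23  [b.sig + E.cnt - 22]
13. n7.sig = false  [E.depth > 23]
14. n7.mk = 19  [E.depth - 4]
15. n7.off = true  [E.depth > 22]
16. n7.ok = -2  [E.depth - 25]
17. n10.cnt = -1  [-1]
18. n11.wid = true  [E.cnt > -2]
19. n11.pre = 21  [E.cnt + 22]
20. n12.idx = "xq"  [terminal]
21. n13.sig = -9  [terminal]
22. n11.idx = "nz"  ["nz"]
23. n11.depth = true  [C.wid == true]
24. n14.idx = true  [E.cnt > -2]
25. n15.tag = "rw"  [terminal]
26. n14.val = 2  [2]
27. n16.idx = "pr"  [terminal]
28. n10.depth = 8  [E.cnt * 2 + 10]
29. n6.lab = 21  [S.mk + 9]
30. n6.sig = 4  [B.mk - 15]
31. n17.idx = "wr"  [terminal]
32. n3.off = false  [S₀.lab > -6]
33. n3.idx = false  [S₀.sig == S₁.lab]
34. n3.mk = 14  [S₀.sig - 10]
35. n0.lab = 29  [S.mk + 3]
36. n0.sig = -6  [-6]

21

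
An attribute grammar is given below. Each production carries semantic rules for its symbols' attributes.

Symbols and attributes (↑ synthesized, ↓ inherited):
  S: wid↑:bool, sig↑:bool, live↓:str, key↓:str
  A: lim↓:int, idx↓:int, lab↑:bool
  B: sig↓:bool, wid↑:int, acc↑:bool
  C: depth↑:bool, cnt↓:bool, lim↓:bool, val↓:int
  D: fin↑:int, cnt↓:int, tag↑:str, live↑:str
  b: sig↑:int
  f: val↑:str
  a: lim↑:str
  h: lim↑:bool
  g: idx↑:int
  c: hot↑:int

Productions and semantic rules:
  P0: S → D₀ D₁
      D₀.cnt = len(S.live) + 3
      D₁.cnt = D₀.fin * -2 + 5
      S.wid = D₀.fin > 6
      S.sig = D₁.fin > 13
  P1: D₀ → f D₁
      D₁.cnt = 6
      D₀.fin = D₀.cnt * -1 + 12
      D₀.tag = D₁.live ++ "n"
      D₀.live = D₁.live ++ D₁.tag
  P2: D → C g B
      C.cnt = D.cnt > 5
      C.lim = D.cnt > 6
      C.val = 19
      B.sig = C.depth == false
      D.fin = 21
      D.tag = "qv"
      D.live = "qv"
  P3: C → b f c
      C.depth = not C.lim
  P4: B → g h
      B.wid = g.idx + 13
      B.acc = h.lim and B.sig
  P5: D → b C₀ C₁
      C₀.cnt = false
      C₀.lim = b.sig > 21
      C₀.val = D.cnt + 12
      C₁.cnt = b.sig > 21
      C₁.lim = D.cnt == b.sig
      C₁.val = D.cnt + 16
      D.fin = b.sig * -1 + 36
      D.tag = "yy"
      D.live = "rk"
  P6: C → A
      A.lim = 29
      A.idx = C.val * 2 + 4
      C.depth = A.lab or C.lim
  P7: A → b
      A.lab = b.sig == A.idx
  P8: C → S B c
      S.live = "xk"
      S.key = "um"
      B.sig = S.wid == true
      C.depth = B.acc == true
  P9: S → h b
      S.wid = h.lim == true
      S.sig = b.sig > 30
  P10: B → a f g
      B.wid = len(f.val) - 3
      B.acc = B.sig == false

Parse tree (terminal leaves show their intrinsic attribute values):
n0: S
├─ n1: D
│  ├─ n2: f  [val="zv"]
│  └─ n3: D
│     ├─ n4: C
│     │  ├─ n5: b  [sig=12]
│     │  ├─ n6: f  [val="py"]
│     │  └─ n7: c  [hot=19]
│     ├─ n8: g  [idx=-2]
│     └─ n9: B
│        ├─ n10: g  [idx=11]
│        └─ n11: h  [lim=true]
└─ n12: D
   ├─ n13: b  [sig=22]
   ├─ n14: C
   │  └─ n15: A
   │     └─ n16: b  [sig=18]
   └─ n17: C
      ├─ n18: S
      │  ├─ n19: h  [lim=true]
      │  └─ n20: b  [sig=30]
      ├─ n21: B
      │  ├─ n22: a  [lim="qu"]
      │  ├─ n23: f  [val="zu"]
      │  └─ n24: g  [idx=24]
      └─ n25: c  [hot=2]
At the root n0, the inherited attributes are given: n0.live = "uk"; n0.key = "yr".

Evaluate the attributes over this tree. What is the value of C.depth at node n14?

1. n0.live = "uk"  [given at root]
2. n0.key = "yr"  [given at root]
3. n1.cnt = 5  [len(S.live) + 3]
4. n2.val = "zv"  [terminal]
5. n3.cnt = 6  [6]
6. n4.cnt = true  [D.cnt > 5]
7. n4.lim = false  [D.cnt > 6]
8. n4.val = 19  [19]
9. n5.sig = 12  [terminal]
10. n6.val = "py"  [terminal]
11. n7.hot = 19  [terminal]
12. n4.depth = true  [not C.lim]
13. n8.idx = -2  [terminal]
14. n9.sig = false  [C.depth == false]
15. n10.idx = 11  [terminal]
16. n11.lim = true  [terminal]
17. n9.wid = 24  [g.idx + 13]
18. n9.acc = false  [h.lim and B.sig]
19. n3.fin = 21  [21]
20. n3.tag = "qv"  ["qv"]
21. n3.live = "qv"  ["qv"]
22. n1.fin = 7  [D₀.cnt * -1 + 12]
23. n1.tag = "qvn"  [D₁.live ++ "n"]
24. n1.live = "qvqv"  [D₁.live ++ D₁.tag]
25. n12.cnt = -9  [D₀.fin * -2 + 5]
26. n13.sig = 22  [terminal]
27. n14.cnt = false  [false]
28. n14.lim = true  [b.sig > 21]
29. n14.val = 3  [D.cnt + 12]
30. n15.lim = 29  [29]
31. n15.idx = 10  [C.val * 2 + 4]
32. n16.sig = 18  [terminal]
33. n15.lab = false  [b.sig == A.idx]
34. n14.depth = true  [A.lab or C.lim]
35. n17.cnt = true  [b.sig > 21]
36. n17.lim = false  [D.cnt == b.sig]
37. n17.val = 7  [D.cnt + 16]
38. n18.live = "xk"  ["xk"]
39. n18.key = "um"  ["um"]
40. n19.lim = true  [terminal]
41. n20.sig = 30  [terminal]
42. n18.wid = true  [h.lim == true]
43. n18.sig = false  [b.sig > 30]
44. n21.sig = true  [S.wid == true]
45. n22.lim = "qu"  [terminal]
46. n23.val = "zu"  [terminal]
47. n24.idx = 24  [terminal]
48. n21.wid = -1  [len(f.val) - 3]
49. n21.acc = false  [B.sig == false]
50. n25.hot = 2  [terminal]
51. n17.depth = false  [B.acc == true]
52. n12.fin = 14  [b.sig * -1 + 36]
53. n12.tag = "yy"  ["yy"]
54. n12.live = "rk"  ["rk"]
55. n0.wid = true  [D₀.fin > 6]
56. n0.sig = true  [D₁.fin > 13]

true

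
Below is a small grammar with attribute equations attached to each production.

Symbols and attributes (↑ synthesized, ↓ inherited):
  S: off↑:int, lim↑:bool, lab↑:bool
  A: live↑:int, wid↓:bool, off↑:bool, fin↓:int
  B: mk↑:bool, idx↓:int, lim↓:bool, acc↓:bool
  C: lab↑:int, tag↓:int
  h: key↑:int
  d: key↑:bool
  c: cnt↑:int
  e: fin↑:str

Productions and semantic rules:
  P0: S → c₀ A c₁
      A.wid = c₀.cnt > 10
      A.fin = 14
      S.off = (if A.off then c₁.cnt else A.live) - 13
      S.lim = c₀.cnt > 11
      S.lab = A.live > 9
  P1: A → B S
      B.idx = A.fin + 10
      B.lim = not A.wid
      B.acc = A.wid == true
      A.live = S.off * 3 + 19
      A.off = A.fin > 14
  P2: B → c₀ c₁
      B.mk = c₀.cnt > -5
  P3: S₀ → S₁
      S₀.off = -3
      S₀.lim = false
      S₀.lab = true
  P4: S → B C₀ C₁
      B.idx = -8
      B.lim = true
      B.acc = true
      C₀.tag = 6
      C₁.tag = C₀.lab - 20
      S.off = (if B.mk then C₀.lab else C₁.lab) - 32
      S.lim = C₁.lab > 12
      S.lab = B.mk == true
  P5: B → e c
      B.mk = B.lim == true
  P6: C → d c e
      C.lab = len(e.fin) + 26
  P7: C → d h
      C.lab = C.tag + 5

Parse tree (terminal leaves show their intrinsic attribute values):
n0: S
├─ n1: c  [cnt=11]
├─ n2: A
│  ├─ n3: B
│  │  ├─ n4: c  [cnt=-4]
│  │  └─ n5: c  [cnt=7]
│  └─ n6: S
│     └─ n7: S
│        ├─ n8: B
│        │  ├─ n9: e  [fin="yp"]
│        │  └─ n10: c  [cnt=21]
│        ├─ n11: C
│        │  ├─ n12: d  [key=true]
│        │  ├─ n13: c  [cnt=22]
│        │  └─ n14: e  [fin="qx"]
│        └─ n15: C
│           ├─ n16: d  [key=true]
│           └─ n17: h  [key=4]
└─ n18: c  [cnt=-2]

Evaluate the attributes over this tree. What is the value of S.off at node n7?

-4

1. n1.cnt = 11  [terminal]
2. n2.wid = true  [c₀.cnt > 10]
3. n2.fin = 14  [14]
4. n3.idx = 24  [A.fin + 10]
5. n3.lim = false  [not A.wid]
6. n3.acc = true  [A.wid == true]
7. n4.cnt = -4  [terminal]
8. n5.cnt = 7  [terminal]
9. n3.mk = true  [c₀.cnt > -5]
10. n8.idx = -8  [-8]
11. n8.lim = true  [true]
12. n8.acc = true  [true]
13. n9.fin = "yp"  [terminal]
14. n10.cnt = 21  [terminal]
15. n8.mk = true  [B.lim == true]
16. n11.tag = 6  [6]
17. n12.key = true  [terminal]
18. n13.cnt = 22  [terminal]
19. n14.fin = "qx"  [terminal]
20. n11.lab = 28  [len(e.fin) + 26]
21. n15.tag = 8  [C₀.lab - 20]
22. n16.key = true  [terminal]
23. n17.key = 4  [terminal]
24. n15.lab = 13  [C.tag + 5]
25. n7.off = -4  [(if B.mk then C₀.lab else C₁.lab) - 32]
26. n7.lim = true  [C₁.lab > 12]
27. n7.lab = true  [B.mk == true]
28. n6.off = -3  [-3]
29. n6.lim = false  [false]
30. n6.lab = true  [true]
31. n2.live = 10  [S.off * 3 + 19]
32. n2.off = false  [A.fin > 14]
33. n18.cnt = -2  [terminal]
34. n0.off = -3  [(if A.off then c₁.cnt else A.live) - 13]
35. n0.lim = false  [c₀.cnt > 11]
36. n0.lab = true  [A.live > 9]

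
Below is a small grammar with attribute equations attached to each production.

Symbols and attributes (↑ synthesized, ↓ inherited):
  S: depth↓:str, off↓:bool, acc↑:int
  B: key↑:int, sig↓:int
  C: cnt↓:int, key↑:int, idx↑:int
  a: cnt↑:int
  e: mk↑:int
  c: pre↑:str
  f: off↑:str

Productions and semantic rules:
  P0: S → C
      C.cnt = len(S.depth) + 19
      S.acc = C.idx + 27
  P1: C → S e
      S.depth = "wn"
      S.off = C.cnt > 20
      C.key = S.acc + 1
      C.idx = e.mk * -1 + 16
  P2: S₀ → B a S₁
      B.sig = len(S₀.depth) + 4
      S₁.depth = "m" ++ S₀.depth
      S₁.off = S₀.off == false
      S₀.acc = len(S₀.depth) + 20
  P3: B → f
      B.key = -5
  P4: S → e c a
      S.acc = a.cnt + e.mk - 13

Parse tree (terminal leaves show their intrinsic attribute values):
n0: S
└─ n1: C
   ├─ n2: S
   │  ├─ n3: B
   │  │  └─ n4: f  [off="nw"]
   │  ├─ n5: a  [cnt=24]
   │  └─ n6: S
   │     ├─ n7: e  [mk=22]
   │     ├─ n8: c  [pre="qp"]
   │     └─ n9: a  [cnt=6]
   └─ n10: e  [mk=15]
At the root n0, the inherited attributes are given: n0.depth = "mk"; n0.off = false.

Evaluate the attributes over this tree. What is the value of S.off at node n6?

false

1. n0.depth = "mk"  [given at root]
2. n0.off = false  [given at root]
3. n1.cnt = 21  [len(S.depth) + 19]
4. n2.depth = "wn"  ["wn"]
5. n2.off = true  [C.cnt > 20]
6. n3.sig = 6  [len(S₀.depth) + 4]
7. n4.off = "nw"  [terminal]
8. n3.key = -5  [-5]
9. n5.cnt = 24  [terminal]
10. n6.depth = "mwn"  ["m" ++ S₀.depth]
11. n6.off = false  [S₀.off == false]
12. n7.mk = 22  [terminal]
13. n8.pre = "qp"  [terminal]
14. n9.cnt = 6  [terminal]
15. n6.acc = 15  [a.cnt + e.mk - 13]
16. n2.acc = 22  [len(S₀.depth) + 20]
17. n10.mk = 15  [terminal]
18. n1.key = 23  [S.acc + 1]
19. n1.idx = 1  [e.mk * -1 + 16]
20. n0.acc = 28  [C.idx + 27]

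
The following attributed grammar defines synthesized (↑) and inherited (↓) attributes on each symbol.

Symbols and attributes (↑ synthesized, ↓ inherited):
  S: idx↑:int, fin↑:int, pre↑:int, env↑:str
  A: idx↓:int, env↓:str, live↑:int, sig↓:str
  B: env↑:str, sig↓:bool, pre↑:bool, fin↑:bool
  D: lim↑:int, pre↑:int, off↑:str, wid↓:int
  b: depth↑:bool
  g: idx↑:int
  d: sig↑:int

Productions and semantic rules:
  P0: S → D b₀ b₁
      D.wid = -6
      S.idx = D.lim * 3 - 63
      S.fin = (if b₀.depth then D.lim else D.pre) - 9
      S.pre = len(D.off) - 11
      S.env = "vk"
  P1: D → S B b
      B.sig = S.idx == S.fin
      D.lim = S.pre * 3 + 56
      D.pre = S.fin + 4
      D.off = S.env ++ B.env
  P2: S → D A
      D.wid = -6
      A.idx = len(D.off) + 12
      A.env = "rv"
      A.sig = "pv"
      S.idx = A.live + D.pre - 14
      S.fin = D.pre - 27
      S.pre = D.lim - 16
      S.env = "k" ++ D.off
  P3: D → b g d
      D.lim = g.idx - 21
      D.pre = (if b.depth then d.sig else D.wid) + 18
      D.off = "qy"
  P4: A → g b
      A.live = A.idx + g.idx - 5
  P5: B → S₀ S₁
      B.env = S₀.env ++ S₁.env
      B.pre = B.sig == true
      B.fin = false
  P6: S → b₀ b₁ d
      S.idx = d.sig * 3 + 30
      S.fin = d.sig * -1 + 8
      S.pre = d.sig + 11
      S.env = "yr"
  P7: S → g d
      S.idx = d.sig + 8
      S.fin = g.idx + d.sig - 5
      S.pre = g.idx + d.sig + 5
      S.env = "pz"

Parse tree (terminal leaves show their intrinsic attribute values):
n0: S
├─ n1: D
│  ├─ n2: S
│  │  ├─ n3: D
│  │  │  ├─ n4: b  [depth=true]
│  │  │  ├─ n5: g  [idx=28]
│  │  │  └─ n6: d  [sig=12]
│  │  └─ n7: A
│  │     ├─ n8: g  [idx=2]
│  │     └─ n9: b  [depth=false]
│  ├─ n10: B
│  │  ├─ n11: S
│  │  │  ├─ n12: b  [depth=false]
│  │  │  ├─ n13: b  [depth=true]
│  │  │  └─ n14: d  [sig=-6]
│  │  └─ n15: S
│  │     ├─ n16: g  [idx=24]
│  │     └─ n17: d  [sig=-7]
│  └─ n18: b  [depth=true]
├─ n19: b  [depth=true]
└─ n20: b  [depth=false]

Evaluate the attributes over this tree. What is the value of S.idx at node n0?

24

1. n1.wid = -6  [-6]
2. n3.wid = -6  [-6]
3. n4.depth = true  [terminal]
4. n5.idx = 28  [terminal]
5. n6.sig = 12  [terminal]
6. n3.lim = 7  [g.idx - 21]
7. n3.pre = 30  [(if b.depth then d.sig else D.wid) + 18]
8. n3.off = "qy"  ["qy"]
9. n7.idx = 14  [len(D.off) + 12]
10. n7.env = "rv"  ["rv"]
11. n7.sig = "pv"  ["pv"]
12. n8.idx = 2  [terminal]
13. n9.depth = false  [terminal]
14. n7.live = 11  [A.idx + g.idx - 5]
15. n2.idx = 27  [A.live + D.pre - 14]
16. n2.fin = 3  [D.pre - 27]
17. n2.pre = -9  [D.lim - 16]
18. n2.env = "kqy"  ["k" ++ D.off]
19. n10.sig = false  [S.idx == S.fin]
20. n12.depth = false  [terminal]
21. n13.depth = true  [terminal]
22. n14.sig = -6  [terminal]
23. n11.idx = 12  [d.sig * 3 + 30]
24. n11.fin = 14  [d.sig * -1 + 8]
25. n11.pre = 5  [d.sig + 11]
26. n11.env = "yr"  ["yr"]
27. n16.idx = 24  [terminal]
28. n17.sig = -7  [terminal]
29. n15.idx = 1  [d.sig + 8]
30. n15.fin = 12  [g.idx + d.sig - 5]
31. n15.pre = 22  [g.idx + d.sig + 5]
32. n15.env = "pz"  ["pz"]
33. n10.env = "yrpz"  [S₀.env ++ S₁.env]
34. n10.pre = false  [B.sig == true]
35. n10.fin = false  [false]
36. n18.depth = true  [terminal]
37. n1.lim = 29  [S.pre * 3 + 56]
38. n1.pre = 7  [S.fin + 4]
39. n1.off = "kqyyrpz"  [S.env ++ B.env]
40. n19.depth = true  [terminal]
41. n20.depth = false  [terminal]
42. n0.idx = 24  [D.lim * 3 - 63]
43. n0.fin = 20  [(if b₀.depth then D.lim else D.pre) - 9]
44. n0.pre = -4  [len(D.off) - 11]
45. n0.env = "vk"  ["vk"]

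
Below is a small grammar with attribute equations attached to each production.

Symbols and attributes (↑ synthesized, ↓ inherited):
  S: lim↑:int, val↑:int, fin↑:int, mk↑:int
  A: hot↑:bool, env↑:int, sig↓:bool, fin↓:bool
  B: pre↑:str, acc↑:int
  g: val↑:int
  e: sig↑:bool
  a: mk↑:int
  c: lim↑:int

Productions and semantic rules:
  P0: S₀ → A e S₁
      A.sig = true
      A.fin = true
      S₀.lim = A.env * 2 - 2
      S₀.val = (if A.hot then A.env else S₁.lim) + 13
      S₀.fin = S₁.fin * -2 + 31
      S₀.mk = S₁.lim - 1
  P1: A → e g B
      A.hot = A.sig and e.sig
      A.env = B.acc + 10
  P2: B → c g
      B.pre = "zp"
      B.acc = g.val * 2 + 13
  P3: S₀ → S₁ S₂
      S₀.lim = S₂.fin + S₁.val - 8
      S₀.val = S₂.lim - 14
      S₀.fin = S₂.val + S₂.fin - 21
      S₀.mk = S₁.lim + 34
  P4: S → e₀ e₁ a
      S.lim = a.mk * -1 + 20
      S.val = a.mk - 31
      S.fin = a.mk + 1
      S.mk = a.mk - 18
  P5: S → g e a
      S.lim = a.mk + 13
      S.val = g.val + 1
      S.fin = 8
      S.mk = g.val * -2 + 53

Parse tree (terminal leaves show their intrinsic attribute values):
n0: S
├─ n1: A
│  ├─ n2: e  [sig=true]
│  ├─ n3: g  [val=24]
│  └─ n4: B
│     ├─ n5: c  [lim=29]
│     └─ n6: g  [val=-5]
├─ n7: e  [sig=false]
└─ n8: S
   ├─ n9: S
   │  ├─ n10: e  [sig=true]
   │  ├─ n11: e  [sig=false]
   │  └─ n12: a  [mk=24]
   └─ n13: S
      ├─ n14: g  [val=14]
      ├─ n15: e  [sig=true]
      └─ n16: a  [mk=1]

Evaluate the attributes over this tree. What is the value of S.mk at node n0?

-8

1. n1.sig = true  [true]
2. n1.fin = true  [true]
3. n2.sig = true  [terminal]
4. n3.val = 24  [terminal]
5. n5.lim = 29  [terminal]
6. n6.val = -5  [terminal]
7. n4.pre = "zp"  ["zp"]
8. n4.acc = 3  [g.val * 2 + 13]
9. n1.hot = true  [A.sig and e.sig]
10. n1.env = 13  [B.acc + 10]
11. n7.sig = false  [terminal]
12. n10.sig = true  [terminal]
13. n11.sig = false  [terminal]
14. n12.mk = 24  [terminal]
15. n9.lim = -4  [a.mk * -1 + 20]
16. n9.val = -7  [a.mk - 31]
17. n9.fin = 25  [a.mk + 1]
18. n9.mk = 6  [a.mk - 18]
19. n14.val = 14  [terminal]
20. n15.sig = true  [terminal]
21. n16.mk = 1  [terminal]
22. n13.lim = 14  [a.mk + 13]
23. n13.val = 15  [g.val + 1]
24. n13.fin = 8  [8]
25. n13.mk = 25  [g.val * -2 + 53]
26. n8.lim = -7  [S₂.fin + S₁.val - 8]
27. n8.val = 0  [S₂.lim - 14]
28. n8.fin = 2  [S₂.val + S₂.fin - 21]
29. n8.mk = 30  [S₁.lim + 34]
30. n0.lim = 24  [A.env * 2 - 2]
31. n0.val = 26  [(if A.hot then A.env else S₁.lim) + 13]
32. n0.fin = 27  [S₁.fin * -2 + 31]
33. n0.mk = -8  [S₁.lim - 1]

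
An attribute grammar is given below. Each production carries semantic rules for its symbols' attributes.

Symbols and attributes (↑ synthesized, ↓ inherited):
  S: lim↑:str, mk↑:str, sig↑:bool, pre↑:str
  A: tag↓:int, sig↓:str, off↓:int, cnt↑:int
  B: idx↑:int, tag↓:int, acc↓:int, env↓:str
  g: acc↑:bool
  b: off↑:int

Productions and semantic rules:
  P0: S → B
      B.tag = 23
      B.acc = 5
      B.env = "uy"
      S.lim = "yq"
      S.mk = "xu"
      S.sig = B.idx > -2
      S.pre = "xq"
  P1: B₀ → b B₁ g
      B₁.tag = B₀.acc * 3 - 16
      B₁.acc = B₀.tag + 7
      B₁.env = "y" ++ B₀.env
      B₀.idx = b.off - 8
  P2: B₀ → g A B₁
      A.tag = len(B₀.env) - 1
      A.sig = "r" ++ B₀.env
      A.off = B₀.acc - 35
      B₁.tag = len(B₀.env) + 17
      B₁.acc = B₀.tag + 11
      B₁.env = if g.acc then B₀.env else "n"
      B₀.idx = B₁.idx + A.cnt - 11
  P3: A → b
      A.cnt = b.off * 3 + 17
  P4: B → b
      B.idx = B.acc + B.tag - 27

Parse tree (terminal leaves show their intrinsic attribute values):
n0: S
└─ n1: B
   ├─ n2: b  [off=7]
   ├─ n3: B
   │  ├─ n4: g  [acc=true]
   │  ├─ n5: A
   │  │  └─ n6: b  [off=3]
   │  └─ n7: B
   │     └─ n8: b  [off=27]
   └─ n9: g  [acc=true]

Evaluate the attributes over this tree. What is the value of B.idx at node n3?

1. n1.tag = 23  [23]
2. n1.acc = 5  [5]
3. n1.env = "uy"  ["uy"]
4. n2.off = 7  [terminal]
5. n3.tag = -1  [B₀.acc * 3 - 16]
6. n3.acc = 30  [B₀.tag + 7]
7. n3.env = "yuy"  ["y" ++ B₀.env]
8. n4.acc = true  [terminal]
9. n5.tag = 2  [len(B₀.env) - 1]
10. n5.sig = "ryuy"  ["r" ++ B₀.env]
11. n5.off = -5  [B₀.acc - 35]
12. n6.off = 3  [terminal]
13. n5.cnt = 26  [b.off * 3 + 17]
14. n7.tag = 20  [len(B₀.env) + 17]
15. n7.acc = 10  [B₀.tag + 11]
16. n7.env = "yuy"  [if g.acc then B₀.env else "n"]
17. n8.off = 27  [terminal]
18. n7.idx = 3  [B.acc + B.tag - 27]
19. n3.idx = 18  [B₁.idx + A.cnt - 11]
20. n9.acc = true  [terminal]
21. n1.idx = -1  [b.off - 8]
22. n0.lim = "yq"  ["yq"]
23. n0.mk = "xu"  ["xu"]
24. n0.sig = true  [B.idx > -2]
25. n0.pre = "xq"  ["xq"]

18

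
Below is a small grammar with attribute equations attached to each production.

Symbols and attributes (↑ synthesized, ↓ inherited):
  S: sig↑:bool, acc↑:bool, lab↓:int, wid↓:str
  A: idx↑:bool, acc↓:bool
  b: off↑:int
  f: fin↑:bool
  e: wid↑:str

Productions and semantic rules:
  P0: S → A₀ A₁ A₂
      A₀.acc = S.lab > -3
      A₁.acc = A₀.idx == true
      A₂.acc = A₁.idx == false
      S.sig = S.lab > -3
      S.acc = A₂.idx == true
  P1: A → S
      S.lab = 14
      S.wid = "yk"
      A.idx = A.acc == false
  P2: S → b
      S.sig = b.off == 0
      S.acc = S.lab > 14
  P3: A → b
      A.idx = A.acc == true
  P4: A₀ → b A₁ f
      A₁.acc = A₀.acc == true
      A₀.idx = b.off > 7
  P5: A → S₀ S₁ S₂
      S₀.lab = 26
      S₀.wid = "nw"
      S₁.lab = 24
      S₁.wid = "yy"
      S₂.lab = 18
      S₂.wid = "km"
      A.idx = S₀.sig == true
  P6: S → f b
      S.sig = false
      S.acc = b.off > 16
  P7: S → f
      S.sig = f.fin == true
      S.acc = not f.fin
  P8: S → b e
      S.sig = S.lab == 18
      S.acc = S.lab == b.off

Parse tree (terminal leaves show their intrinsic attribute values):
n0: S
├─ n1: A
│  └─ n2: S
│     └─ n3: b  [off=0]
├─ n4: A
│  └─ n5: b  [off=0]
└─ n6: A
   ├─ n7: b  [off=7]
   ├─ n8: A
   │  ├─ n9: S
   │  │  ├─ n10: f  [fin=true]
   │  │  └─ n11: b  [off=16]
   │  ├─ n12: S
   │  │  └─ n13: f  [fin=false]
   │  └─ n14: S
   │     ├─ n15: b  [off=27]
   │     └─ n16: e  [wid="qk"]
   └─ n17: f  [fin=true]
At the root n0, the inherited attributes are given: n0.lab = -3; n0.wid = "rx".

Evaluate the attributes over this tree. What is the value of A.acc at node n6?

false

1. n0.lab = -3  [given at root]
2. n0.wid = "rx"  [given at root]
3. n1.acc = false  [S.lab > -3]
4. n2.lab = 14  [14]
5. n2.wid = "yk"  ["yk"]
6. n3.off = 0  [terminal]
7. n2.sig = true  [b.off == 0]
8. n2.acc = false  [S.lab > 14]
9. n1.idx = true  [A.acc == false]
10. n4.acc = true  [A₀.idx == true]
11. n5.off = 0  [terminal]
12. n4.idx = true  [A.acc == true]
13. n6.acc = false  [A₁.idx == false]
14. n7.off = 7  [terminal]
15. n8.acc = false  [A₀.acc == true]
16. n9.lab = 26  [26]
17. n9.wid = "nw"  ["nw"]
18. n10.fin = true  [terminal]
19. n11.off = 16  [terminal]
20. n9.sig = false  [false]
21. n9.acc = false  [b.off > 16]
22. n12.lab = 24  [24]
23. n12.wid = "yy"  ["yy"]
24. n13.fin = false  [terminal]
25. n12.sig = false  [f.fin == true]
26. n12.acc = true  [not f.fin]
27. n14.lab = 18  [18]
28. n14.wid = "km"  ["km"]
29. n15.off = 27  [terminal]
30. n16.wid = "qk"  [terminal]
31. n14.sig = true  [S.lab == 18]
32. n14.acc = false  [S.lab == b.off]
33. n8.idx = false  [S₀.sig == true]
34. n17.fin = true  [terminal]
35. n6.idx = false  [b.off > 7]
36. n0.sig = false  [S.lab > -3]
37. n0.acc = false  [A₂.idx == true]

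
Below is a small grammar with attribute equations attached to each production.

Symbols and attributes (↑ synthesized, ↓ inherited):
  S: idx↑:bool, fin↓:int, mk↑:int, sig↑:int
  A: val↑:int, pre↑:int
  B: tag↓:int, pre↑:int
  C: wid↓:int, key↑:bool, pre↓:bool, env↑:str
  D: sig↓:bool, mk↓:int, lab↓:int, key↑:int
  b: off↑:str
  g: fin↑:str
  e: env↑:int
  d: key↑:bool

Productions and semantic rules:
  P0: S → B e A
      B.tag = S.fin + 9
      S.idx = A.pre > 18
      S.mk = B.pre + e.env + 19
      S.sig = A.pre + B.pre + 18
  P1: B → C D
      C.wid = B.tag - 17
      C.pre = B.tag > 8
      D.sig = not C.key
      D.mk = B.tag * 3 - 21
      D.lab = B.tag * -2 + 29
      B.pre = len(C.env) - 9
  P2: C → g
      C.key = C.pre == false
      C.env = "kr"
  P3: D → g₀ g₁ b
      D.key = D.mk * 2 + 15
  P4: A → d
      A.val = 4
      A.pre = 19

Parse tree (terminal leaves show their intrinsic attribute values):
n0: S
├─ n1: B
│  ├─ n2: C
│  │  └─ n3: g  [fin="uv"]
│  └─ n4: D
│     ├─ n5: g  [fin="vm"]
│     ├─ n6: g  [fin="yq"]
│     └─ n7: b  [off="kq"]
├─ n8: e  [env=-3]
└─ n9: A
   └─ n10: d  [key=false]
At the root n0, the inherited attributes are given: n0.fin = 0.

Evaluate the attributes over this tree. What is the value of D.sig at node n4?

true

1. n0.fin = 0  [given at root]
2. n1.tag = 9  [S.fin + 9]
3. n2.wid = -8  [B.tag - 17]
4. n2.pre = true  [B.tag > 8]
5. n3.fin = "uv"  [terminal]
6. n2.key = false  [C.pre == false]
7. n2.env = "kr"  ["kr"]
8. n4.sig = true  [not C.key]
9. n4.mk = 6  [B.tag * 3 - 21]
10. n4.lab = 11  [B.tag * -2 + 29]
11. n5.fin = "vm"  [terminal]
12. n6.fin = "yq"  [terminal]
13. n7.off = "kq"  [terminal]
14. n4.key = 27  [D.mk * 2 + 15]
15. n1.pre = -7  [len(C.env) - 9]
16. n8.env = -3  [terminal]
17. n10.key = false  [terminal]
18. n9.val = 4  [4]
19. n9.pre = 19  [19]
20. n0.idx = true  [A.pre > 18]
21. n0.mk = 9  [B.pre + e.env + 19]
22. n0.sig = 30  [A.pre + B.pre + 18]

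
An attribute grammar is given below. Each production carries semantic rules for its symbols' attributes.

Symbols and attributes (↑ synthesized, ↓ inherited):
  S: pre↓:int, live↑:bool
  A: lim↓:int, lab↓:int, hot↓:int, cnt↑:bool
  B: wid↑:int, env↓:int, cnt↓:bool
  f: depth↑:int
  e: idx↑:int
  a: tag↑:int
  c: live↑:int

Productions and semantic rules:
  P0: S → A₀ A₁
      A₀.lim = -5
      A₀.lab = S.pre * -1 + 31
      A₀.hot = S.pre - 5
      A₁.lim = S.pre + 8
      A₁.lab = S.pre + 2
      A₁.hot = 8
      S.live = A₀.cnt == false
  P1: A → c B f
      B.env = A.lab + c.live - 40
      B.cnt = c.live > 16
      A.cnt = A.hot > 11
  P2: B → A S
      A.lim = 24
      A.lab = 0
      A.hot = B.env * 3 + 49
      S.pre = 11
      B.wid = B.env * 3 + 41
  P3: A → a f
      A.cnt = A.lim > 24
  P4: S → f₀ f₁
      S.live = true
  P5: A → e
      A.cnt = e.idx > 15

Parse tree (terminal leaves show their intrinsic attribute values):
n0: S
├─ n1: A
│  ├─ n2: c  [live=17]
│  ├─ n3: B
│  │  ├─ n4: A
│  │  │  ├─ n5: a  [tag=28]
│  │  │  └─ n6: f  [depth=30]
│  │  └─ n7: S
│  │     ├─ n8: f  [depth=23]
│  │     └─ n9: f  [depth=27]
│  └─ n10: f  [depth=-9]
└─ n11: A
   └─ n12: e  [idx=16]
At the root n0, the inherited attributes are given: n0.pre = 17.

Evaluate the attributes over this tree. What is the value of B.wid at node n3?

1. n0.pre = 17  [given at root]
2. n1.lim = -5  [-5]
3. n1.lab = 14  [S.pre * -1 + 31]
4. n1.hot = 12  [S.pre - 5]
5. n2.live = 17  [terminal]
6. n3.env = -9  [A.lab + c.live - 40]
7. n3.cnt = true  [c.live > 16]
8. n4.lim = 24  [24]
9. n4.lab = 0  [0]
10. n4.hot = 22  [B.env * 3 + 49]
11. n5.tag = 28  [terminal]
12. n6.depth = 30  [terminal]
13. n4.cnt = false  [A.lim > 24]
14. n7.pre = 11  [11]
15. n8.depth = 23  [terminal]
16. n9.depth = 27  [terminal]
17. n7.live = true  [true]
18. n3.wid = 14  [B.env * 3 + 41]
19. n10.depth = -9  [terminal]
20. n1.cnt = true  [A.hot > 11]
21. n11.lim = 25  [S.pre + 8]
22. n11.lab = 19  [S.pre + 2]
23. n11.hot = 8  [8]
24. n12.idx = 16  [terminal]
25. n11.cnt = true  [e.idx > 15]
26. n0.live = false  [A₀.cnt == false]

14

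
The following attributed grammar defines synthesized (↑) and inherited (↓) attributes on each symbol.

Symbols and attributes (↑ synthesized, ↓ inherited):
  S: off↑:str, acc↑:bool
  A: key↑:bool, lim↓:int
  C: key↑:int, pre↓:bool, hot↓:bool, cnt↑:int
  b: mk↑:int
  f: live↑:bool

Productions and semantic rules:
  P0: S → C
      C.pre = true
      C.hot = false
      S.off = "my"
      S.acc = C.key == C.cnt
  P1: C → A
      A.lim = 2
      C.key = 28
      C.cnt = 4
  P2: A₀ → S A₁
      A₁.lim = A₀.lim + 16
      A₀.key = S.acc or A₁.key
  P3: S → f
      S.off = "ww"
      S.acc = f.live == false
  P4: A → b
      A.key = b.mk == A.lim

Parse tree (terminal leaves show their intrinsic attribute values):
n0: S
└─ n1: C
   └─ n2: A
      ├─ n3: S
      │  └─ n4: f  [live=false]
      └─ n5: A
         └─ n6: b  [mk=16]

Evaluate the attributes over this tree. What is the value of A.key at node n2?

1. n1.pre = true  [true]
2. n1.hot = false  [false]
3. n2.lim = 2  [2]
4. n4.live = false  [terminal]
5. n3.off = "ww"  ["ww"]
6. n3.acc = true  [f.live == false]
7. n5.lim = 18  [A₀.lim + 16]
8. n6.mk = 16  [terminal]
9. n5.key = false  [b.mk == A.lim]
10. n2.key = true  [S.acc or A₁.key]
11. n1.key = 28  [28]
12. n1.cnt = 4  [4]
13. n0.off = "my"  ["my"]
14. n0.acc = false  [C.key == C.cnt]

true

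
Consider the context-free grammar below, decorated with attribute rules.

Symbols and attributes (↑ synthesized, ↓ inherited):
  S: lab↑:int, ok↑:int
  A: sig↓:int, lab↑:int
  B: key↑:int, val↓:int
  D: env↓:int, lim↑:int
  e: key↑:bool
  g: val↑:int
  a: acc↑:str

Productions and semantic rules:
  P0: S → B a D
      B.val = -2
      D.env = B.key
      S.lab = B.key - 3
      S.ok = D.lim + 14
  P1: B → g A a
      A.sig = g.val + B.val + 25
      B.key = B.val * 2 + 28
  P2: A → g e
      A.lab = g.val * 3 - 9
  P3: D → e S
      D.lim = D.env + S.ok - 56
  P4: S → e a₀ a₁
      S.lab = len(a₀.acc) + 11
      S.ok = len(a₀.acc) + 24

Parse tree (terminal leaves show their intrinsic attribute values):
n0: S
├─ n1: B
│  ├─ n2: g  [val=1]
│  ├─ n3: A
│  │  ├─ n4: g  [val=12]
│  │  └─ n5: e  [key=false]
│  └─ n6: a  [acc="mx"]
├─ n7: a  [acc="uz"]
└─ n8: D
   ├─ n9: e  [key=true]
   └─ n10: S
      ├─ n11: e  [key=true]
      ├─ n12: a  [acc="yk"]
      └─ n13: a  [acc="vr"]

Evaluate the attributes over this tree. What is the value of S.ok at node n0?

1. n1.val = -2  [-2]
2. n2.val = 1  [terminal]
3. n3.sig = 24  [g.val + B.val + 25]
4. n4.val = 12  [terminal]
5. n5.key = false  [terminal]
6. n3.lab = 27  [g.val * 3 - 9]
7. n6.acc = "mx"  [terminal]
8. n1.key = 24  [B.val * 2 + 28]
9. n7.acc = "uz"  [terminal]
10. n8.env = 24  [B.key]
11. n9.key = true  [terminal]
12. n11.key = true  [terminal]
13. n12.acc = "yk"  [terminal]
14. n13.acc = "vr"  [terminal]
15. n10.lab = 13  [len(a₀.acc) + 11]
16. n10.ok = 26  [len(a₀.acc) + 24]
17. n8.lim = -6  [D.env + S.ok - 56]
18. n0.lab = 21  [B.key - 3]
19. n0.ok = 8  [D.lim + 14]

8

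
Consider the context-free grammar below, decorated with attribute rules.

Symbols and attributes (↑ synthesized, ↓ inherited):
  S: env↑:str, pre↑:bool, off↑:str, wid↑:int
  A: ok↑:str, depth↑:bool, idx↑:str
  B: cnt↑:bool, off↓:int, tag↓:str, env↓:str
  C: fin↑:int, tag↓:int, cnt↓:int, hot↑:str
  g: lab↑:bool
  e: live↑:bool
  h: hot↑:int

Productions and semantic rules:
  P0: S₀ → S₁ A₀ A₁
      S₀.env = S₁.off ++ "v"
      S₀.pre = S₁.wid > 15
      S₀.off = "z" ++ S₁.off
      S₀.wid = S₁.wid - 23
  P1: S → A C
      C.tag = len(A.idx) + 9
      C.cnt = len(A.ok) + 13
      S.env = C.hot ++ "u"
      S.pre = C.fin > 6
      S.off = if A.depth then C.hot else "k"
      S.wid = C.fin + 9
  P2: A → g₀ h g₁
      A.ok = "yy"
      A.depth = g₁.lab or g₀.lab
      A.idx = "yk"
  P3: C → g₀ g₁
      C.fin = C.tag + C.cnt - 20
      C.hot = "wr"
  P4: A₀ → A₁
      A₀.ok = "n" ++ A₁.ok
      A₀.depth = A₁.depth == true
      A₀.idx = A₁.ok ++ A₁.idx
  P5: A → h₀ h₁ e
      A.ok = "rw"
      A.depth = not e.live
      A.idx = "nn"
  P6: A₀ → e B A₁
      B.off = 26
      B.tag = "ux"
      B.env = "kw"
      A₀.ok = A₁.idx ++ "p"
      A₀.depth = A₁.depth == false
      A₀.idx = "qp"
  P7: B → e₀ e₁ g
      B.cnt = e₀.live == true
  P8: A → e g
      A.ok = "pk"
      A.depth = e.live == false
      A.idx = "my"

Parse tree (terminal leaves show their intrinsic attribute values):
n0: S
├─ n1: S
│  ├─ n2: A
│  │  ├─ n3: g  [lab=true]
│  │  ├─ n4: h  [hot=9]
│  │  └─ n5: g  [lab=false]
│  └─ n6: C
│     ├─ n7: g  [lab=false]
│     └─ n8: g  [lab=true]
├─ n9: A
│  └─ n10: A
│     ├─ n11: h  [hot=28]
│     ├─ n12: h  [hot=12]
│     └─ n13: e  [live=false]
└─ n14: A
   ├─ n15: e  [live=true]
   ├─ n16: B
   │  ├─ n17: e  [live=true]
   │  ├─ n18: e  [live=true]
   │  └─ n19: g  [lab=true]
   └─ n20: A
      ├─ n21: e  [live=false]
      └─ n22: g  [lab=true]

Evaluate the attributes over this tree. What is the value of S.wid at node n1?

1. n3.lab = true  [terminal]
2. n4.hot = 9  [terminal]
3. n5.lab = false  [terminal]
4. n2.ok = "yy"  ["yy"]
5. n2.depth = true  [g₁.lab or g₀.lab]
6. n2.idx = "yk"  ["yk"]
7. n6.tag = 11  [len(A.idx) + 9]
8. n6.cnt = 15  [len(A.ok) + 13]
9. n7.lab = false  [terminal]
10. n8.lab = true  [terminal]
11. n6.fin = 6  [C.tag + C.cnt - 20]
12. n6.hot = "wr"  ["wr"]
13. n1.env = "wru"  [C.hot ++ "u"]
14. n1.pre = false  [C.fin > 6]
15. n1.off = "wr"  [if A.depth then C.hot else "k"]
16. n1.wid = 15  [C.fin + 9]
17. n11.hot = 28  [terminal]
18. n12.hot = 12  [terminal]
19. n13.live = false  [terminal]
20. n10.ok = "rw"  ["rw"]
21. n10.depth = true  [not e.live]
22. n10.idx = "nn"  ["nn"]
23. n9.ok = "nrw"  ["n" ++ A₁.ok]
24. n9.depth = true  [A₁.depth == true]
25. n9.idx = "rwnn"  [A₁.ok ++ A₁.idx]
26. n15.live = true  [terminal]
27. n16.off = 26  [26]
28. n16.tag = "ux"  ["ux"]
29. n16.env = "kw"  ["kw"]
30. n17.live = true  [terminal]
31. n18.live = true  [terminal]
32. n19.lab = true  [terminal]
33. n16.cnt = true  [e₀.live == true]
34. n21.live = false  [terminal]
35. n22.lab = true  [terminal]
36. n20.ok = "pk"  ["pk"]
37. n20.depth = true  [e.live == false]
38. n20.idx = "my"  ["my"]
39. n14.ok = "myp"  [A₁.idx ++ "p"]
40. n14.depth = false  [A₁.depth == false]
41. n14.idx = "qp"  ["qp"]
42. n0.env = "wrv"  [S₁.off ++ "v"]
43. n0.pre = false  [S₁.wid > 15]
44. n0.off = "zwr"  ["z" ++ S₁.off]
45. n0.wid = -8  [S₁.wid - 23]

15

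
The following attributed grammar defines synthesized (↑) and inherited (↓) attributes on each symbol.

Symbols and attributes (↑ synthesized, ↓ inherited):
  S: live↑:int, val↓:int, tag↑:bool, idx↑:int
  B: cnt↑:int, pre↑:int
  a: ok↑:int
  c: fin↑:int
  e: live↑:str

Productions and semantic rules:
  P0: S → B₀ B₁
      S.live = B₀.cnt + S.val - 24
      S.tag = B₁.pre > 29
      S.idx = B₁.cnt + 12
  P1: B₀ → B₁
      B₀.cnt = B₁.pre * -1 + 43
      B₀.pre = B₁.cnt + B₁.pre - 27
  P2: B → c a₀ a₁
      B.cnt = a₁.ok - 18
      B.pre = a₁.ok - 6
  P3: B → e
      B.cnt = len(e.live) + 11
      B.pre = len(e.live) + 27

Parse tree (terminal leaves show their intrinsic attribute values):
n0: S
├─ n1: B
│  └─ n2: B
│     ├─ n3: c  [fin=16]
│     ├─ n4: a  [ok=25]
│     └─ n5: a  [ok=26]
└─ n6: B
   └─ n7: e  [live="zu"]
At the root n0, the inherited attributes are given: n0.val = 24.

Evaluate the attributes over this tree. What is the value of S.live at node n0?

1. n0.val = 24  [given at root]
2. n3.fin = 16  [terminal]
3. n4.ok = 25  [terminal]
4. n5.ok = 26  [terminal]
5. n2.cnt = 8  [a₁.ok - 18]
6. n2.pre = 20  [a₁.ok - 6]
7. n1.cnt = 23  [B₁.pre * -1 + 43]
8. n1.pre = 1  [B₁.cnt + B₁.pre - 27]
9. n7.live = "zu"  [terminal]
10. n6.cnt = 13  [len(e.live) + 11]
11. n6.pre = 29  [len(e.live) + 27]
12. n0.live = 23  [B₀.cnt + S.val - 24]
13. n0.tag = false  [B₁.pre > 29]
14. n0.idx = 25  [B₁.cnt + 12]

23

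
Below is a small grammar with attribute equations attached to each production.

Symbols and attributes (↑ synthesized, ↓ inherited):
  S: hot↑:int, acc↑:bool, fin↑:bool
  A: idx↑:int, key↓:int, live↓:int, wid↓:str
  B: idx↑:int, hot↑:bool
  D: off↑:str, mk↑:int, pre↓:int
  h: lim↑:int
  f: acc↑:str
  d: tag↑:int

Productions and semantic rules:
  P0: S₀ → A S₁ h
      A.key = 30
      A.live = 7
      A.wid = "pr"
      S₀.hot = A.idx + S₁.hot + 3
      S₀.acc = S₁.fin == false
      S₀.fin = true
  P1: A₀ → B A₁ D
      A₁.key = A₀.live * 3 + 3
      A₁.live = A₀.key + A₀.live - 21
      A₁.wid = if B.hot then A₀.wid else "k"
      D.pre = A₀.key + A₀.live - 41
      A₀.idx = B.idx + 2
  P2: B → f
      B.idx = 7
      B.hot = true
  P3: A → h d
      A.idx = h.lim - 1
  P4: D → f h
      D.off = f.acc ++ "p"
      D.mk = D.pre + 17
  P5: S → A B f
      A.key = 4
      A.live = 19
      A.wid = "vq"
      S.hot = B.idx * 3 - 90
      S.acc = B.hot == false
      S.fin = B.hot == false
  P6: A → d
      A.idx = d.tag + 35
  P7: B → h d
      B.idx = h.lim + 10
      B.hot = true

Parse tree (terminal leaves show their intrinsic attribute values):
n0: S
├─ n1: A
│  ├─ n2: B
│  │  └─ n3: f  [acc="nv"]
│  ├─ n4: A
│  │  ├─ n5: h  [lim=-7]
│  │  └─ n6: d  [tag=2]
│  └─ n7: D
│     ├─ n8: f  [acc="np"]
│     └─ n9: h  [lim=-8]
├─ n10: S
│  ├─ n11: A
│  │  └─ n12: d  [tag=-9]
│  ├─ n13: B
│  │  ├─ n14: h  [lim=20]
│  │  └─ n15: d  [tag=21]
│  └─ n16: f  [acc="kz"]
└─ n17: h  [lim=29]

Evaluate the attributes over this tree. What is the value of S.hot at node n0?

12

1. n1.key = 30  [30]
2. n1.live = 7  [7]
3. n1.wid = "pr"  ["pr"]
4. n3.acc = "nv"  [terminal]
5. n2.idx = 7  [7]
6. n2.hot = true  [true]
7. n4.key = 24  [A₀.live * 3 + 3]
8. n4.live = 16  [A₀.key + A₀.live - 21]
9. n4.wid = "pr"  [if B.hot then A₀.wid else "k"]
10. n5.lim = -7  [terminal]
11. n6.tag = 2  [terminal]
12. n4.idx = -8  [h.lim - 1]
13. n7.pre = -4  [A₀.key + A₀.live - 41]
14. n8.acc = "np"  [terminal]
15. n9.lim = -8  [terminal]
16. n7.off = "npp"  [f.acc ++ "p"]
17. n7.mk = 13  [D.pre + 17]
18. n1.idx = 9  [B.idx + 2]
19. n11.key = 4  [4]
20. n11.live = 19  [19]
21. n11.wid = "vq"  ["vq"]
22. n12.tag = -9  [terminal]
23. n11.idx = 26  [d.tag + 35]
24. n14.lim = 20  [terminal]
25. n15.tag = 21  [terminal]
26. n13.idx = 30  [h.lim + 10]
27. n13.hot = true  [true]
28. n16.acc = "kz"  [terminal]
29. n10.hot = 0  [B.idx * 3 - 90]
30. n10.acc = false  [B.hot == false]
31. n10.fin = false  [B.hot == false]
32. n17.lim = 29  [terminal]
33. n0.hot = 12  [A.idx + S₁.hot + 3]
34. n0.acc = true  [S₁.fin == false]
35. n0.fin = true  [true]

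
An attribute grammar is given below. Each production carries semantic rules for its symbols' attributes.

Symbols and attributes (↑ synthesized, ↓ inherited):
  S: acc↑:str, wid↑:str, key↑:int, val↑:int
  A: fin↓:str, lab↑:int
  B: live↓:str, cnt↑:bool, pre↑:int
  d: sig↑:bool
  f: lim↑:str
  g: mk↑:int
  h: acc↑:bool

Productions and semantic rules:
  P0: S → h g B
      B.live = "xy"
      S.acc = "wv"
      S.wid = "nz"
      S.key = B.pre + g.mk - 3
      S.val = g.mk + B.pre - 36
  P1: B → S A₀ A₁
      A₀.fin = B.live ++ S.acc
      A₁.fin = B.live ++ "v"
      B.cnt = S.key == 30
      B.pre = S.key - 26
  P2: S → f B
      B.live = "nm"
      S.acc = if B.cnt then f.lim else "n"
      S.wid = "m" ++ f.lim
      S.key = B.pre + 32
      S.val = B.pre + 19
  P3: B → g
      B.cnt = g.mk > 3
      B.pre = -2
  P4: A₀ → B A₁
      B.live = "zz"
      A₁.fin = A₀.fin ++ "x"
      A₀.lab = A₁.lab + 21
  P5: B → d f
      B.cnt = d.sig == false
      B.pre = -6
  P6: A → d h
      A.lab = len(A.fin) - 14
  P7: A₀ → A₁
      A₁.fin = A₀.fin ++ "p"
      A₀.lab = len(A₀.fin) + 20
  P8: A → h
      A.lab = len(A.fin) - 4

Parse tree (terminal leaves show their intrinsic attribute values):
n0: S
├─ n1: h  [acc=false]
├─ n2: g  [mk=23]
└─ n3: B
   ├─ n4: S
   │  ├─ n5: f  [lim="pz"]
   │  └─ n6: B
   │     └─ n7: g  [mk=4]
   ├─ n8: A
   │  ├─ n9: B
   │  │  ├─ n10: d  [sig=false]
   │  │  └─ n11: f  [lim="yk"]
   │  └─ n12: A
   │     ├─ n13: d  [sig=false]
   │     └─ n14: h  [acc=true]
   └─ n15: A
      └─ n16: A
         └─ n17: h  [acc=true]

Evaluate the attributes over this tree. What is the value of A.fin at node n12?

1. n1.acc = false  [terminal]
2. n2.mk = 23  [terminal]
3. n3.live = "xy"  ["xy"]
4. n5.lim = "pz"  [terminal]
5. n6.live = "nm"  ["nm"]
6. n7.mk = 4  [terminal]
7. n6.cnt = true  [g.mk > 3]
8. n6.pre = -2  [-2]
9. n4.acc = "pz"  [if B.cnt then f.lim else "n"]
10. n4.wid = "mpz"  ["m" ++ f.lim]
11. n4.key = 30  [B.pre + 32]
12. n4.val = 17  [B.pre + 19]
13. n8.fin = "xypz"  [B.live ++ S.acc]
14. n9.live = "zz"  ["zz"]
15. n10.sig = false  [terminal]
16. n11.lim = "yk"  [terminal]
17. n9.cnt = true  [d.sig == false]
18. n9.pre = -6  [-6]
19. n12.fin = "xypzx"  [A₀.fin ++ "x"]
20. n13.sig = false  [terminal]
21. n14.acc = true  [terminal]
22. n12.lab = -9  [len(A.fin) - 14]
23. n8.lab = 12  [A₁.lab + 21]
24. n15.fin = "xyv"  [B.live ++ "v"]
25. n16.fin = "xyvp"  [A₀.fin ++ "p"]
26. n17.acc = true  [terminal]
27. n16.lab = 0  [len(A.fin) - 4]
28. n15.lab = 23  [len(A₀.fin) + 20]
29. n3.cnt = true  [S.key == 30]
30. n3.pre = 4  [S.key - 26]
31. n0.acc = "wv"  ["wv"]
32. n0.wid = "nz"  ["nz"]
33. n0.key = 24  [B.pre + g.mk - 3]
34. n0.val = -9  [g.mk + B.pre - 36]

"xypzx"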